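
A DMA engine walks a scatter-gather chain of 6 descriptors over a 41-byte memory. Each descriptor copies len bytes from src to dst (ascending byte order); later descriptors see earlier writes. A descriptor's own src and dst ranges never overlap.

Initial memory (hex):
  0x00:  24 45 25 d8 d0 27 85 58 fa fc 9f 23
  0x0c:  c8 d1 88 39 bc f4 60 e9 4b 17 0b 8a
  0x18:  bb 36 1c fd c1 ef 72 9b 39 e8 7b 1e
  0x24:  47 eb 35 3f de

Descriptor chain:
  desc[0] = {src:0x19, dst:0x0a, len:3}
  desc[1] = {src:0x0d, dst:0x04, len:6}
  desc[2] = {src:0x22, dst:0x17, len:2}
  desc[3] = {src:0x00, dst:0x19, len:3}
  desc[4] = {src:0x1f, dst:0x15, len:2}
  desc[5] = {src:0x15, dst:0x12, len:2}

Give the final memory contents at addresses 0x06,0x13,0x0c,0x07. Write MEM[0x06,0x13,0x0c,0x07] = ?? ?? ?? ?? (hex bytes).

MEM[0x06,0x13,0x0c,0x07] = 39 39 fd bc

#0 dst[0x0a+3] := {0x36,0x1c,0xfd}
#1 dst[0x04+6] := {0xd1,0x88,0x39,0xbc,0xf4,0x60}
#2 dst[0x17+2] := {0x7b,0x1e}
#3 dst[0x19+3] := {0x24,0x45,0x25}
#4 dst[0x15+2] := {0x9b,0x39}
#5 dst[0x12+2] := {0x9b,0x39}
query mem[0x06]=0x39, mem[0x13]=0x39, mem[0x0c]=0xfd, mem[0x07]=0xbc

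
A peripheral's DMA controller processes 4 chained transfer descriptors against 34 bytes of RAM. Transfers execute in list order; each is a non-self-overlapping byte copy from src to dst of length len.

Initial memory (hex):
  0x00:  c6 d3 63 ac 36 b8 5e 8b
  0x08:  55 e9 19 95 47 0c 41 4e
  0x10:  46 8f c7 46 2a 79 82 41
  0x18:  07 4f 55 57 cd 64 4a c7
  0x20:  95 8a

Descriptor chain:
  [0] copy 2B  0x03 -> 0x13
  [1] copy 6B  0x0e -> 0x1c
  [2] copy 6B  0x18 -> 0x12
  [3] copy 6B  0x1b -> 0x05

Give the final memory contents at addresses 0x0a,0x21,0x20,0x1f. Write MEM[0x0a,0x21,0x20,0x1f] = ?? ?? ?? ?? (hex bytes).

MEM[0x0a,0x21,0x20,0x1f] = c7 ac c7 8f

[0] 0x03->0x13 len=2 : ac 36
[1] 0x0e->0x1c len=6 : 41 4e 46 8f c7 ac
[2] 0x18->0x12 len=6 : 07 4f 55 57 41 4e
[3] 0x1b->0x05 len=6 : 57 41 4e 46 8f c7
query mem[0x0a]=0xc7, mem[0x21]=0xac, mem[0x20]=0xc7, mem[0x1f]=0x8f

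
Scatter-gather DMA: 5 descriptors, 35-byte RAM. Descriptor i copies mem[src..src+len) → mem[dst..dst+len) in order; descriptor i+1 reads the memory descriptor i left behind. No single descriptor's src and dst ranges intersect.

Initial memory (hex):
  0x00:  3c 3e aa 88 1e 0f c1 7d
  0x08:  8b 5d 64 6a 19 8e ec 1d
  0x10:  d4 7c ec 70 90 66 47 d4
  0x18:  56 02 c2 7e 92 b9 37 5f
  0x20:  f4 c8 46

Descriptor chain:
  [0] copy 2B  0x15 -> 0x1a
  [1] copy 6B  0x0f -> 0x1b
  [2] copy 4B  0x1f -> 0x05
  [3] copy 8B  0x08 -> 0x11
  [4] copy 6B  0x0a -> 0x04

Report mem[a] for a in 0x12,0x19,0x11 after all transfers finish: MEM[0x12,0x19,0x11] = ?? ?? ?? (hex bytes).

#0 dst[0x1a+2] := {0x66,0x47}
#1 dst[0x1b+6] := {0x1d,0xd4,0x7c,0xec,0x70,0x90}
#2 dst[0x05+4] := {0x70,0x90,0xc8,0x46}
#3 dst[0x11+8] := {0x46,0x5d,0x64,0x6a,0x19,0x8e,0xec,0x1d}
#4 dst[0x04+6] := {0x64,0x6a,0x19,0x8e,0xec,0x1d}
query mem[0x12]=0x5d, mem[0x19]=0x02, mem[0x11]=0x46

MEM[0x12,0x19,0x11] = 5d 02 46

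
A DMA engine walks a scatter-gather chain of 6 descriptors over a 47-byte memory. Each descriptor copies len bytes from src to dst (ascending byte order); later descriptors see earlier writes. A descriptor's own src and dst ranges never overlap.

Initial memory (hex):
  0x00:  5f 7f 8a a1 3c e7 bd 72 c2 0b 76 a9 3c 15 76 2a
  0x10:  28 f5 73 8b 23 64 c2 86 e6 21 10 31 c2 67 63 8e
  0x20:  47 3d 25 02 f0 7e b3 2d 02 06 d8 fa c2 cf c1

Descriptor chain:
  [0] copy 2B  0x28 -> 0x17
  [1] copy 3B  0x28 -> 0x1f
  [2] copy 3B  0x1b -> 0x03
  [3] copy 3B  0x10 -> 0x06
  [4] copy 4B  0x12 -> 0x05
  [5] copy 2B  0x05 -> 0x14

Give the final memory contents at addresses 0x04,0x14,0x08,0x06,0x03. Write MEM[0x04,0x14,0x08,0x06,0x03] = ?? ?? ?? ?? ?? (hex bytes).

[0] 0x28->0x17 len=2 : 02 06
[1] 0x28->0x1f len=3 : 02 06 d8
[2] 0x1b->0x03 len=3 : 31 c2 67
[3] 0x10->0x06 len=3 : 28 f5 73
[4] 0x12->0x05 len=4 : 73 8b 23 64
[5] 0x05->0x14 len=2 : 73 8b
query mem[0x04]=0xc2, mem[0x14]=0x73, mem[0x08]=0x64, mem[0x06]=0x8b, mem[0x03]=0x31

MEM[0x04,0x14,0x08,0x06,0x03] = c2 73 64 8b 31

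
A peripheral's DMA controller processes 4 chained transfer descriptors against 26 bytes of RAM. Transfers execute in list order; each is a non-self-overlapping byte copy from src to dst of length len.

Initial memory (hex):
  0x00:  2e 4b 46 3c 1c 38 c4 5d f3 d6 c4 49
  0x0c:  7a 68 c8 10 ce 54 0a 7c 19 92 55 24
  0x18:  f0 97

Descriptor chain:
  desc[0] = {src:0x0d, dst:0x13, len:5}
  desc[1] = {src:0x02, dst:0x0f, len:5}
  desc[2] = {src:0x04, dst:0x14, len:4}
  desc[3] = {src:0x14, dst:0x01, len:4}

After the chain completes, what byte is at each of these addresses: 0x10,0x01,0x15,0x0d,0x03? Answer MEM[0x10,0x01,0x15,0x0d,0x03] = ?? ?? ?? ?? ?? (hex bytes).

[0] 0x0d->0x13 len=5 : 68 c8 10 ce 54
[1] 0x02->0x0f len=5 : 46 3c 1c 38 c4
[2] 0x04->0x14 len=4 : 1c 38 c4 5d
[3] 0x14->0x01 len=4 : 1c 38 c4 5d
query mem[0x10]=0x3c, mem[0x01]=0x1c, mem[0x15]=0x38, mem[0x0d]=0x68, mem[0x03]=0xc4

MEM[0x10,0x01,0x15,0x0d,0x03] = 3c 1c 38 68 c4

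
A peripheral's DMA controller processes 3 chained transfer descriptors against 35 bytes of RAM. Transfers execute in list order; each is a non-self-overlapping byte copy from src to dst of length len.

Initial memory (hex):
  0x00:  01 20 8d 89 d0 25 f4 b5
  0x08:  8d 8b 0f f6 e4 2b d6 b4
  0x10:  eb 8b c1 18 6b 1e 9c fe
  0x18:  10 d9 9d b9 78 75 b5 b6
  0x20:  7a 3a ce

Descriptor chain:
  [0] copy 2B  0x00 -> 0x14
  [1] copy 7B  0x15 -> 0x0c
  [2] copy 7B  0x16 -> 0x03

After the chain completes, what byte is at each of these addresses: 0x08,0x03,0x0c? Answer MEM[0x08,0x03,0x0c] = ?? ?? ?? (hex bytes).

MEM[0x08,0x03,0x0c] = b9 9c 20

  after D0: wrote 2B at 0x14 = 0120
  after D1: wrote 7B at 0x0c = 209cfe10d99db9
  after D2: wrote 7B at 0x03 = 9cfe10d99db978
query mem[0x08]=0xb9, mem[0x03]=0x9c, mem[0x0c]=0x20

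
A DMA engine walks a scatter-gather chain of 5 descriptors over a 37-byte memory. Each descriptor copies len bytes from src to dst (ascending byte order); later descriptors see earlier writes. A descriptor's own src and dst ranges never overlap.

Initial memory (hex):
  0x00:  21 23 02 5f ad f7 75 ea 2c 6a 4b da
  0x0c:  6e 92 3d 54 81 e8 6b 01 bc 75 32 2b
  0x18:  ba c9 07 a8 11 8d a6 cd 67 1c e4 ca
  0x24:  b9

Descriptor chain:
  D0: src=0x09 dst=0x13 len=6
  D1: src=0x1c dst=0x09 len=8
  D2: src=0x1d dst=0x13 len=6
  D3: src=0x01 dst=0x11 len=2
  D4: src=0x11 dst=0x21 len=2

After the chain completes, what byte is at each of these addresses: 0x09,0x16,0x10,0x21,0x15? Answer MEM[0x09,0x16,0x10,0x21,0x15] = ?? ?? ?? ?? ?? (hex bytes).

D0: mem[0x13..0x18] <- [6a 4b da 6e 92 3d]
D1: mem[0x09..0x10] <- [11 8d a6 cd 67 1c e4 ca]
D2: mem[0x13..0x18] <- [8d a6 cd 67 1c e4]
D3: mem[0x11..0x12] <- [23 02]
D4: mem[0x21..0x22] <- [23 02]
query mem[0x09]=0x11, mem[0x16]=0x67, mem[0x10]=0xca, mem[0x21]=0x23, mem[0x15]=0xcd

MEM[0x09,0x16,0x10,0x21,0x15] = 11 67 ca 23 cd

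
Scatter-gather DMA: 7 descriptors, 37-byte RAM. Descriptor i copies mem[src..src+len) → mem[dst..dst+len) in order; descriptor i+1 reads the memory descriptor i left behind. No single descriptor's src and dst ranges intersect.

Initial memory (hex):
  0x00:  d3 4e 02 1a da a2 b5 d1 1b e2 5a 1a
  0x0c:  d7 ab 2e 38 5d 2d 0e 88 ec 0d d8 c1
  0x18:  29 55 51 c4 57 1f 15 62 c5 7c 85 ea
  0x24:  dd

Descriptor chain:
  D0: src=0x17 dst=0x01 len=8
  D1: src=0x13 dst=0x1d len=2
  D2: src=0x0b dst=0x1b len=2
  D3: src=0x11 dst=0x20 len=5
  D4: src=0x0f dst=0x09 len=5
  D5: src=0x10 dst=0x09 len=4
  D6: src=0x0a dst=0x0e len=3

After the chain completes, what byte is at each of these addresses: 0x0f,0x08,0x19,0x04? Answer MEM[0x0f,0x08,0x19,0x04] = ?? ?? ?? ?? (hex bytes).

MEM[0x0f,0x08,0x19,0x04] = 0e 15 55 51

#0 dst[0x01+8] := {0xc1,0x29,0x55,0x51,0xc4,0x57,0x1f,0x15}
#1 dst[0x1d+2] := {0x88,0xec}
#2 dst[0x1b+2] := {0x1a,0xd7}
#3 dst[0x20+5] := {0x2d,0x0e,0x88,0xec,0x0d}
#4 dst[0x09+5] := {0x38,0x5d,0x2d,0x0e,0x88}
#5 dst[0x09+4] := {0x5d,0x2d,0x0e,0x88}
#6 dst[0x0e+3] := {0x2d,0x0e,0x88}
query mem[0x0f]=0x0e, mem[0x08]=0x15, mem[0x19]=0x55, mem[0x04]=0x51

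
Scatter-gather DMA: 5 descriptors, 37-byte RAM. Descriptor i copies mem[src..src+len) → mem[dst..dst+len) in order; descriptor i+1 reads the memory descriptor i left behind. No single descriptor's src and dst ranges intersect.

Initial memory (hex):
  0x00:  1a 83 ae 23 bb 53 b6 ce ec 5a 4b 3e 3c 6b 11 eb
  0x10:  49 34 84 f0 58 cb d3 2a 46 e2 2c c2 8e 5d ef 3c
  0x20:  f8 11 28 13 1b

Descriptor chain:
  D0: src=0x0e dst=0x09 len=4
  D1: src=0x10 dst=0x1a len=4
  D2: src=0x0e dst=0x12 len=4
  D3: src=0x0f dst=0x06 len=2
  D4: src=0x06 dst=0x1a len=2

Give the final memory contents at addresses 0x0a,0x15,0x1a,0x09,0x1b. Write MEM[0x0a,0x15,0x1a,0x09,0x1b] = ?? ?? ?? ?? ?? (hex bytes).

MEM[0x0a,0x15,0x1a,0x09,0x1b] = eb 34 eb 11 49

#0 dst[0x09+4] := {0x11,0xeb,0x49,0x34}
#1 dst[0x1a+4] := {0x49,0x34,0x84,0xf0}
#2 dst[0x12+4] := {0x11,0xeb,0x49,0x34}
#3 dst[0x06+2] := {0xeb,0x49}
#4 dst[0x1a+2] := {0xeb,0x49}
query mem[0x0a]=0xeb, mem[0x15]=0x34, mem[0x1a]=0xeb, mem[0x09]=0x11, mem[0x1b]=0x49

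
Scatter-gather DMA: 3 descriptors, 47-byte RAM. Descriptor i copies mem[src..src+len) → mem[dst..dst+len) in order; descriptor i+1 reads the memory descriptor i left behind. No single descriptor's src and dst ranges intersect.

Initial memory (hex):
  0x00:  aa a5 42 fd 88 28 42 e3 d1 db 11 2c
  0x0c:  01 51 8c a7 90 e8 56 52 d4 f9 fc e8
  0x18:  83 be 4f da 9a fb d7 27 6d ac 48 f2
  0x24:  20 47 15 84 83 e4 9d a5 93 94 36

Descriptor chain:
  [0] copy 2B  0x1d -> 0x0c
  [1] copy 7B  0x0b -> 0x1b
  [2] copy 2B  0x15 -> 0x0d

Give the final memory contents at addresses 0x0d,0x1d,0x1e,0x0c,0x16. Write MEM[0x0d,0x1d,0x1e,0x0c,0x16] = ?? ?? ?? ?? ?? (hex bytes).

  after D0: wrote 2B at 0x0c = fbd7
  after D1: wrote 7B at 0x1b = 2cfbd78ca790e8
  after D2: wrote 2B at 0x0d = f9fc
query mem[0x0d]=0xf9, mem[0x1d]=0xd7, mem[0x1e]=0x8c, mem[0x0c]=0xfb, mem[0x16]=0xfc

MEM[0x0d,0x1d,0x1e,0x0c,0x16] = f9 d7 8c fb fc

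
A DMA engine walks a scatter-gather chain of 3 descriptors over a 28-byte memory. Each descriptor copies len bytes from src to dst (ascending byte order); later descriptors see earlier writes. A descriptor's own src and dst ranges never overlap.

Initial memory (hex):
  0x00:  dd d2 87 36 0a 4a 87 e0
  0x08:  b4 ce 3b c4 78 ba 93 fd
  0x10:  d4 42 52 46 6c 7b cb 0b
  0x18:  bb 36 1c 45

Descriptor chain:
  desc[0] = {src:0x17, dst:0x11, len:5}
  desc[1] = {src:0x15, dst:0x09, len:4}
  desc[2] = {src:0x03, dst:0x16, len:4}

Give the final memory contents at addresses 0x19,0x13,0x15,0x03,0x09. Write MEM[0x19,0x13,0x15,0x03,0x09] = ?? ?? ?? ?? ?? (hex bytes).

[0] 0x17->0x11 len=5 : 0b bb 36 1c 45
[1] 0x15->0x09 len=4 : 45 cb 0b bb
[2] 0x03->0x16 len=4 : 36 0a 4a 87
query mem[0x19]=0x87, mem[0x13]=0x36, mem[0x15]=0x45, mem[0x03]=0x36, mem[0x09]=0x45

MEM[0x19,0x13,0x15,0x03,0x09] = 87 36 45 36 45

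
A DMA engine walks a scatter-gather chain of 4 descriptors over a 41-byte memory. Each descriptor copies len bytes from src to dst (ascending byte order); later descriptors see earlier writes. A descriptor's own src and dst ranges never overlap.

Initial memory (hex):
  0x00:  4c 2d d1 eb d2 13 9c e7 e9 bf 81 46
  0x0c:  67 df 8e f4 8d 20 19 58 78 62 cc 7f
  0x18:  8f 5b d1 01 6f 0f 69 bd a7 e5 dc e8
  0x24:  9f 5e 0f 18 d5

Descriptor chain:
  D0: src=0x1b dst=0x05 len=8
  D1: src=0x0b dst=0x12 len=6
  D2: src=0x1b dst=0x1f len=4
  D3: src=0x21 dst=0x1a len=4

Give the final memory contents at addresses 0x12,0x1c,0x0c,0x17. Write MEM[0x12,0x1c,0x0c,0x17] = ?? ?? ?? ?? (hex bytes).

MEM[0x12,0x1c,0x0c,0x17] = e5 e8 dc 8d

D0: mem[0x05..0x0c] <- [01 6f 0f 69 bd a7 e5 dc]
D1: mem[0x12..0x17] <- [e5 dc df 8e f4 8d]
D2: mem[0x1f..0x22] <- [01 6f 0f 69]
D3: mem[0x1a..0x1d] <- [0f 69 e8 9f]
query mem[0x12]=0xe5, mem[0x1c]=0xe8, mem[0x0c]=0xdc, mem[0x17]=0x8d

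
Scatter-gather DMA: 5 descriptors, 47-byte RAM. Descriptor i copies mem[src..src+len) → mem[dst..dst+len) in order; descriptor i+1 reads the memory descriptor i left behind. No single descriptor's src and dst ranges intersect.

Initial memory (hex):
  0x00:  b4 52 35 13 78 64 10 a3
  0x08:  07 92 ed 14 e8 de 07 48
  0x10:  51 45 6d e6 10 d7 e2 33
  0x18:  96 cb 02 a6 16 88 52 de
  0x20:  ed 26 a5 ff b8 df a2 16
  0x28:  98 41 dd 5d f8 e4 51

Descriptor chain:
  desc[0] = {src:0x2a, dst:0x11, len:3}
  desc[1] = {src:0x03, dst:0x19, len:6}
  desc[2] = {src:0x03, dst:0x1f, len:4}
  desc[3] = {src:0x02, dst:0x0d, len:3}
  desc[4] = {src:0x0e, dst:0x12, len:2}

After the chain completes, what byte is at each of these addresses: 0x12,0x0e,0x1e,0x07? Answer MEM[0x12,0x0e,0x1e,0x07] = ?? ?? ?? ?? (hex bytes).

MEM[0x12,0x0e,0x1e,0x07] = 13 13 07 a3

D0: mem[0x11..0x13] <- [dd 5d f8]
D1: mem[0x19..0x1e] <- [13 78 64 10 a3 07]
D2: mem[0x1f..0x22] <- [13 78 64 10]
D3: mem[0x0d..0x0f] <- [35 13 78]
D4: mem[0x12..0x13] <- [13 78]
query mem[0x12]=0x13, mem[0x0e]=0x13, mem[0x1e]=0x07, mem[0x07]=0xa3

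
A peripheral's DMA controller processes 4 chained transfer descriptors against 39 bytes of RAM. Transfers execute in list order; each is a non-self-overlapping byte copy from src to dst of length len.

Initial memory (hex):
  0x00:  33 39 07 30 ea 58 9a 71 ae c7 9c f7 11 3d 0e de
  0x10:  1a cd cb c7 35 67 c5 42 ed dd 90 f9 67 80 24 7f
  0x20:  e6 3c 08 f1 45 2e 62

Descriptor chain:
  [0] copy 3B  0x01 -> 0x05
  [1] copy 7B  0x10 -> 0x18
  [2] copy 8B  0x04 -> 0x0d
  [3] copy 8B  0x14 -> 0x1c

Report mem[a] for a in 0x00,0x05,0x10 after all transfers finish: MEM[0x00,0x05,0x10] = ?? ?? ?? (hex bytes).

#0 dst[0x05+3] := {0x39,0x07,0x30}
#1 dst[0x18+7] := {0x1a,0xcd,0xcb,0xc7,0x35,0x67,0xc5}
#2 dst[0x0d+8] := {0xea,0x39,0x07,0x30,0xae,0xc7,0x9c,0xf7}
#3 dst[0x1c+8] := {0xf7,0x67,0xc5,0x42,0x1a,0xcd,0xcb,0xc7}
query mem[0x00]=0x33, mem[0x05]=0x39, mem[0x10]=0x30

MEM[0x00,0x05,0x10] = 33 39 30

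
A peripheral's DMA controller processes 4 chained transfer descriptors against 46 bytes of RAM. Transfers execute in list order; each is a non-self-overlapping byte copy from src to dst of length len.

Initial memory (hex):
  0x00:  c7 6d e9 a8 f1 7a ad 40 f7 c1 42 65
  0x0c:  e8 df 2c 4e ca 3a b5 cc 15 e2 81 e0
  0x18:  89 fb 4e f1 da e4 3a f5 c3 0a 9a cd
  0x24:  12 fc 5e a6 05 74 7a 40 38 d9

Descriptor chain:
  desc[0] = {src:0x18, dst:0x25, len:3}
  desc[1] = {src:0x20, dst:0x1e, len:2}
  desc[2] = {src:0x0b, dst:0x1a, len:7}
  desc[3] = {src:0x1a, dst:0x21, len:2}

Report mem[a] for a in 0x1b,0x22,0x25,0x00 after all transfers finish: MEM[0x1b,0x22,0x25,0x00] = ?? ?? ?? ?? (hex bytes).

MEM[0x1b,0x22,0x25,0x00] = e8 e8 89 c7

D0: mem[0x25..0x27] <- [89 fb 4e]
D1: mem[0x1e..0x1f] <- [c3 0a]
D2: mem[0x1a..0x20] <- [65 e8 df 2c 4e ca 3a]
D3: mem[0x21..0x22] <- [65 e8]
query mem[0x1b]=0xe8, mem[0x22]=0xe8, mem[0x25]=0x89, mem[0x00]=0xc7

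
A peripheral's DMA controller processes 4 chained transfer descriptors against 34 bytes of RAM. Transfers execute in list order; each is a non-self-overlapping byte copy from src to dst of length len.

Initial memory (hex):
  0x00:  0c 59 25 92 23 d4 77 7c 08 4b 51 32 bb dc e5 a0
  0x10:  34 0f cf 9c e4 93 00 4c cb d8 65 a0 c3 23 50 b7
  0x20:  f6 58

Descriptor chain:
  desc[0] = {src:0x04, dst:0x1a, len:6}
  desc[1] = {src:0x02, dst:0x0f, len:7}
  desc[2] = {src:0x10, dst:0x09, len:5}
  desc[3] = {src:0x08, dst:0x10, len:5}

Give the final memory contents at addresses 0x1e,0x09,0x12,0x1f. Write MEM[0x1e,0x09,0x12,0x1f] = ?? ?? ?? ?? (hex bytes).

D0: mem[0x1a..0x1f] <- [23 d4 77 7c 08 4b]
D1: mem[0x0f..0x15] <- [25 92 23 d4 77 7c 08]
D2: mem[0x09..0x0d] <- [92 23 d4 77 7c]
D3: mem[0x10..0x14] <- [08 92 23 d4 77]
query mem[0x1e]=0x08, mem[0x09]=0x92, mem[0x12]=0x23, mem[0x1f]=0x4b

MEM[0x1e,0x09,0x12,0x1f] = 08 92 23 4b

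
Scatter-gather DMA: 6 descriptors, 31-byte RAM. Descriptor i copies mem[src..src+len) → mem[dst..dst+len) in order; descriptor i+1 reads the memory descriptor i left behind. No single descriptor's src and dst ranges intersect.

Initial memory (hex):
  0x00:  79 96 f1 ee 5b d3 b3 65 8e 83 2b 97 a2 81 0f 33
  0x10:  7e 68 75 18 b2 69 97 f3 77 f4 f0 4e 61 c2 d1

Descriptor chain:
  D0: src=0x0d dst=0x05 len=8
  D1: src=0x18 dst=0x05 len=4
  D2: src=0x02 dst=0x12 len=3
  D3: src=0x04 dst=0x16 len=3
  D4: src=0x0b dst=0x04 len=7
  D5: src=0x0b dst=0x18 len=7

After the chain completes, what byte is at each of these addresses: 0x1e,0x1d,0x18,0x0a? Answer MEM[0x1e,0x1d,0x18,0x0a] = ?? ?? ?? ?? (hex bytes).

[0] 0x0d->0x05 len=8 : 81 0f 33 7e 68 75 18 b2
[1] 0x18->0x05 len=4 : 77 f4 f0 4e
[2] 0x02->0x12 len=3 : f1 ee 5b
[3] 0x04->0x16 len=3 : 5b 77 f4
[4] 0x0b->0x04 len=7 : 18 b2 81 0f 33 7e 68
[5] 0x0b->0x18 len=7 : 18 b2 81 0f 33 7e 68
query mem[0x1e]=0x68, mem[0x1d]=0x7e, mem[0x18]=0x18, mem[0x0a]=0x68

MEM[0x1e,0x1d,0x18,0x0a] = 68 7e 18 68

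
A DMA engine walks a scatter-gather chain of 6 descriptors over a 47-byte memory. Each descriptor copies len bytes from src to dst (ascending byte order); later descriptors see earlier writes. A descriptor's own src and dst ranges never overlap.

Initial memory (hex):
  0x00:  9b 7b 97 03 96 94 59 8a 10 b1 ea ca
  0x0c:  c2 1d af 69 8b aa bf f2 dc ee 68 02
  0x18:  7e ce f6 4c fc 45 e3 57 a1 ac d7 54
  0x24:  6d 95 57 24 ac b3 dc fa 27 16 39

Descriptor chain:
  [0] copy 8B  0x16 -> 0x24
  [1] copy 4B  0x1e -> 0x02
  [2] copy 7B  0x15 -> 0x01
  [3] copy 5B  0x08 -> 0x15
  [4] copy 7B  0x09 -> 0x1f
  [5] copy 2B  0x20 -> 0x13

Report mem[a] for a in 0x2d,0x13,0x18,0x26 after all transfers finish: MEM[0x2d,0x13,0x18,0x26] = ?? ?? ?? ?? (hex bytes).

D0: mem[0x24..0x2b] <- [68 02 7e ce f6 4c fc 45]
D1: mem[0x02..0x05] <- [e3 57 a1 ac]
D2: mem[0x01..0x07] <- [ee 68 02 7e ce f6 4c]
D3: mem[0x15..0x19] <- [10 b1 ea ca c2]
D4: mem[0x1f..0x25] <- [b1 ea ca c2 1d af 69]
D5: mem[0x13..0x14] <- [ea ca]
query mem[0x2d]=0x16, mem[0x13]=0xea, mem[0x18]=0xca, mem[0x26]=0x7e

MEM[0x2d,0x13,0x18,0x26] = 16 ea ca 7e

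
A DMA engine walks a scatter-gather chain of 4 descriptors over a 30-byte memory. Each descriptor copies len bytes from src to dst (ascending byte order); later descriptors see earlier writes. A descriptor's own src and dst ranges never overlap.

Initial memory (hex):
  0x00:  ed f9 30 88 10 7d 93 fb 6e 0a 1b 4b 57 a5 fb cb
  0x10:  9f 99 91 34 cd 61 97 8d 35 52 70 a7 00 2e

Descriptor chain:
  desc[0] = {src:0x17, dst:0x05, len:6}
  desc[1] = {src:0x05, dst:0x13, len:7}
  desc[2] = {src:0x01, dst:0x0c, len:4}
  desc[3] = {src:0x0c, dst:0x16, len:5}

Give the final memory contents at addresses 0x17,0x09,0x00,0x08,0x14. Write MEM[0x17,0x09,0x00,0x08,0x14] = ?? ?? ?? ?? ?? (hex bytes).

[0] 0x17->0x05 len=6 : 8d 35 52 70 a7 00
[1] 0x05->0x13 len=7 : 8d 35 52 70 a7 00 4b
[2] 0x01->0x0c len=4 : f9 30 88 10
[3] 0x0c->0x16 len=5 : f9 30 88 10 9f
query mem[0x17]=0x30, mem[0x09]=0xa7, mem[0x00]=0xed, mem[0x08]=0x70, mem[0x14]=0x35

MEM[0x17,0x09,0x00,0x08,0x14] = 30 a7 ed 70 35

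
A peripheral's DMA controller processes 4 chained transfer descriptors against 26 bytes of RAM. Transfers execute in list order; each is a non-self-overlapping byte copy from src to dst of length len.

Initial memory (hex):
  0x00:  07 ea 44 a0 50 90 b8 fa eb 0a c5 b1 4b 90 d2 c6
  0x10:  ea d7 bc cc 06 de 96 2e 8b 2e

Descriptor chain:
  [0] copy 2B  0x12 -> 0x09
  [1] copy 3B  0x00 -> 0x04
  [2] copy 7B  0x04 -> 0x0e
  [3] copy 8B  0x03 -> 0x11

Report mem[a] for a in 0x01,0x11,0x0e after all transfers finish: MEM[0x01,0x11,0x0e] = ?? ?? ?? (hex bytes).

MEM[0x01,0x11,0x0e] = ea a0 07

  after D0: wrote 2B at 0x09 = bccc
  after D1: wrote 3B at 0x04 = 07ea44
  after D2: wrote 7B at 0x0e = 07ea44faebbccc
  after D3: wrote 8B at 0x11 = a007ea44faebbccc
query mem[0x01]=0xea, mem[0x11]=0xa0, mem[0x0e]=0x07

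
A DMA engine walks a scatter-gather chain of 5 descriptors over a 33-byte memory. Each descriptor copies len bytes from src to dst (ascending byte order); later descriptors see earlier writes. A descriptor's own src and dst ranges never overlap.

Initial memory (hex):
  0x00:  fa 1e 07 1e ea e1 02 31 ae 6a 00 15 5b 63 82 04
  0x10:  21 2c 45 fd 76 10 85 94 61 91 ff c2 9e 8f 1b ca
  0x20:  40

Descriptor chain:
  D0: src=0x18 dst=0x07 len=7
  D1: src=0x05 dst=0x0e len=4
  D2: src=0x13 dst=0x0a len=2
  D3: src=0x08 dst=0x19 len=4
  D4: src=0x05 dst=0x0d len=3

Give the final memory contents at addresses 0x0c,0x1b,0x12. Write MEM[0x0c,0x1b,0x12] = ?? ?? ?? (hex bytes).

D0: mem[0x07..0x0d] <- [61 91 ff c2 9e 8f 1b]
D1: mem[0x0e..0x11] <- [e1 02 61 91]
D2: mem[0x0a..0x0b] <- [fd 76]
D3: mem[0x19..0x1c] <- [91 ff fd 76]
D4: mem[0x0d..0x0f] <- [e1 02 61]
query mem[0x0c]=0x8f, mem[0x1b]=0xfd, mem[0x12]=0x45

MEM[0x0c,0x1b,0x12] = 8f fd 45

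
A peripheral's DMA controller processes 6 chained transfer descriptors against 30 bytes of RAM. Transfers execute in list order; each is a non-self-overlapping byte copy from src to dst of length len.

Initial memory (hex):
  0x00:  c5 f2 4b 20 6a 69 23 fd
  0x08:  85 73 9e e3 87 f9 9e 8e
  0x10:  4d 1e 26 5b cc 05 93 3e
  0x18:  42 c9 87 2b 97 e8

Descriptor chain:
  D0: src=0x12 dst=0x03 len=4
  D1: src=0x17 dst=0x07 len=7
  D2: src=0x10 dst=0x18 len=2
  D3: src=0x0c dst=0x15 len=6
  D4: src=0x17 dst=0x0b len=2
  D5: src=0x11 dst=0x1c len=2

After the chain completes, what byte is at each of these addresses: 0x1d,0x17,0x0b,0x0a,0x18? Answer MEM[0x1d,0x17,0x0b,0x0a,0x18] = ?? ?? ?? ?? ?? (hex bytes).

#0 dst[0x03+4] := {0x26,0x5b,0xcc,0x05}
#1 dst[0x07+7] := {0x3e,0x42,0xc9,0x87,0x2b,0x97,0xe8}
#2 dst[0x18+2] := {0x4d,0x1e}
#3 dst[0x15+6] := {0x97,0xe8,0x9e,0x8e,0x4d,0x1e}
#4 dst[0x0b+2] := {0x9e,0x8e}
#5 dst[0x1c+2] := {0x1e,0x26}
query mem[0x1d]=0x26, mem[0x17]=0x9e, mem[0x0b]=0x9e, mem[0x0a]=0x87, mem[0x18]=0x8e

MEM[0x1d,0x17,0x0b,0x0a,0x18] = 26 9e 9e 87 8e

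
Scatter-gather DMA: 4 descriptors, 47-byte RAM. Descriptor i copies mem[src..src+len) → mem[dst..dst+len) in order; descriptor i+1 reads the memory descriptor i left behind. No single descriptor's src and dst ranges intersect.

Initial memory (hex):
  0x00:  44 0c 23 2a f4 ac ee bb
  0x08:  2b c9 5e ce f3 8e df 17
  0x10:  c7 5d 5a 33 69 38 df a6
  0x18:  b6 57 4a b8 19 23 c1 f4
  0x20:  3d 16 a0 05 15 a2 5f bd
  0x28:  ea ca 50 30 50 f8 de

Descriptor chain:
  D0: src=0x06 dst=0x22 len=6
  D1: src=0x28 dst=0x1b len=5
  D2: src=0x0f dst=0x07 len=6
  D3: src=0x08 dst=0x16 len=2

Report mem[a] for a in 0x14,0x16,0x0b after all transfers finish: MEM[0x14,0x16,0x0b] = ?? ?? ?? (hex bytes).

  after D0: wrote 6B at 0x22 = eebb2bc95ece
  after D1: wrote 5B at 0x1b = eaca503050
  after D2: wrote 6B at 0x07 = 17c75d5a3369
  after D3: wrote 2B at 0x16 = c75d
query mem[0x14]=0x69, mem[0x16]=0xc7, mem[0x0b]=0x33

MEM[0x14,0x16,0x0b] = 69 c7 33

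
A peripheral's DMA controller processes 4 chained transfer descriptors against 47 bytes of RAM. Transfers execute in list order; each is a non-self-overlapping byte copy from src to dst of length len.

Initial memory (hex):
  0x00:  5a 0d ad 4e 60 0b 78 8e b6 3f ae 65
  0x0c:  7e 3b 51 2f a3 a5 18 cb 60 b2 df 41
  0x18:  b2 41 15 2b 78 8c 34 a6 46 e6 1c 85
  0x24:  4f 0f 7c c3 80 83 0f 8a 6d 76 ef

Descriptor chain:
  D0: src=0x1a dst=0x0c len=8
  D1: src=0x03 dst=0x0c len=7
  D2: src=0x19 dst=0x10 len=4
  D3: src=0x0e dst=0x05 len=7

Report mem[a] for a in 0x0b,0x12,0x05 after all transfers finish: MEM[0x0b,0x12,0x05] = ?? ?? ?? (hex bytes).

MEM[0x0b,0x12,0x05] = 60 2b 0b

  after D0: wrote 8B at 0x0c = 152b788c34a646e6
  after D1: wrote 7B at 0x0c = 4e600b788eb63f
  after D2: wrote 4B at 0x10 = 41152b78
  after D3: wrote 7B at 0x05 = 0b7841152b7860
query mem[0x0b]=0x60, mem[0x12]=0x2b, mem[0x05]=0x0b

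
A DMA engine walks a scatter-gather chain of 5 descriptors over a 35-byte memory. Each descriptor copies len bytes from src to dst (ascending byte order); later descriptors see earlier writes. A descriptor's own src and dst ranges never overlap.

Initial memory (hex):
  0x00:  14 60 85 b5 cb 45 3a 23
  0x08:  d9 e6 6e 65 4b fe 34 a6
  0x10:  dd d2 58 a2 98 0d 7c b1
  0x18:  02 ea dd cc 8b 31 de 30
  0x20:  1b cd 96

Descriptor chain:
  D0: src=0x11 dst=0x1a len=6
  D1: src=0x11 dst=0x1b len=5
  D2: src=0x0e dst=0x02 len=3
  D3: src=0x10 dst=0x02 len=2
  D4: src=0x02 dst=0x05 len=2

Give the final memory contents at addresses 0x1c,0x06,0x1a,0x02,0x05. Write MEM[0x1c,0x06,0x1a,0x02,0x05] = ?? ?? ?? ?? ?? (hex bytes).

MEM[0x1c,0x06,0x1a,0x02,0x05] = 58 d2 d2 dd dd

#0 dst[0x1a+6] := {0xd2,0x58,0xa2,0x98,0x0d,0x7c}
#1 dst[0x1b+5] := {0xd2,0x58,0xa2,0x98,0x0d}
#2 dst[0x02+3] := {0x34,0xa6,0xdd}
#3 dst[0x02+2] := {0xdd,0xd2}
#4 dst[0x05+2] := {0xdd,0xd2}
query mem[0x1c]=0x58, mem[0x06]=0xd2, mem[0x1a]=0xd2, mem[0x02]=0xdd, mem[0x05]=0xdd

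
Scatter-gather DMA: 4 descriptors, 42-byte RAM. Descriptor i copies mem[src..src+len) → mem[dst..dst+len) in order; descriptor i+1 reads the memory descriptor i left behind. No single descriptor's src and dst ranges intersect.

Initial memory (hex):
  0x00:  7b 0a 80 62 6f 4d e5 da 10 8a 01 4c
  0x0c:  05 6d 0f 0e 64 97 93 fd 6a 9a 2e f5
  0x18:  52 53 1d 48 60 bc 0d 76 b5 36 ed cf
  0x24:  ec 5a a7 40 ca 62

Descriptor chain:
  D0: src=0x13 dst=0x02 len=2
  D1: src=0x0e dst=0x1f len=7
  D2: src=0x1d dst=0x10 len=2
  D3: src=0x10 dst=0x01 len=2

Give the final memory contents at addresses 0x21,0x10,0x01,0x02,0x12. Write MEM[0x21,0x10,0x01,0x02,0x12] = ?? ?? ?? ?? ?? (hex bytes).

MEM[0x21,0x10,0x01,0x02,0x12] = 64 bc bc 0d 93

D0: mem[0x02..0x03] <- [fd 6a]
D1: mem[0x1f..0x25] <- [0f 0e 64 97 93 fd 6a]
D2: mem[0x10..0x11] <- [bc 0d]
D3: mem[0x01..0x02] <- [bc 0d]
query mem[0x21]=0x64, mem[0x10]=0xbc, mem[0x01]=0xbc, mem[0x02]=0x0d, mem[0x12]=0x93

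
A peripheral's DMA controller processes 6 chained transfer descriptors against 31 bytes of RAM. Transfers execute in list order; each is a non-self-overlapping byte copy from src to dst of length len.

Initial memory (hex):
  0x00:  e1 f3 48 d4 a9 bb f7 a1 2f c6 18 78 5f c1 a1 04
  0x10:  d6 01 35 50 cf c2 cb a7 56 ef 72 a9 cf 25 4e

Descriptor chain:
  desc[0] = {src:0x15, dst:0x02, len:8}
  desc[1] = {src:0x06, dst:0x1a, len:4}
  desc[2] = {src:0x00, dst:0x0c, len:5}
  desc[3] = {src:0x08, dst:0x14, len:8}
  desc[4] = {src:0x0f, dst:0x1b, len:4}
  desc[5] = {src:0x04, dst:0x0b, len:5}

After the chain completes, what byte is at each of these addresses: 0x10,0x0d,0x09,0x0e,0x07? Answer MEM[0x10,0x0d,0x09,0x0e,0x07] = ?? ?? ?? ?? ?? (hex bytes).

MEM[0x10,0x0d,0x09,0x0e,0x07] = a7 ef cf 72 72

D0: mem[0x02..0x09] <- [c2 cb a7 56 ef 72 a9 cf]
D1: mem[0x1a..0x1d] <- [ef 72 a9 cf]
D2: mem[0x0c..0x10] <- [e1 f3 c2 cb a7]
D3: mem[0x14..0x1b] <- [a9 cf 18 78 e1 f3 c2 cb]
D4: mem[0x1b..0x1e] <- [cb a7 01 35]
D5: mem[0x0b..0x0f] <- [a7 56 ef 72 a9]
query mem[0x10]=0xa7, mem[0x0d]=0xef, mem[0x09]=0xcf, mem[0x0e]=0x72, mem[0x07]=0x72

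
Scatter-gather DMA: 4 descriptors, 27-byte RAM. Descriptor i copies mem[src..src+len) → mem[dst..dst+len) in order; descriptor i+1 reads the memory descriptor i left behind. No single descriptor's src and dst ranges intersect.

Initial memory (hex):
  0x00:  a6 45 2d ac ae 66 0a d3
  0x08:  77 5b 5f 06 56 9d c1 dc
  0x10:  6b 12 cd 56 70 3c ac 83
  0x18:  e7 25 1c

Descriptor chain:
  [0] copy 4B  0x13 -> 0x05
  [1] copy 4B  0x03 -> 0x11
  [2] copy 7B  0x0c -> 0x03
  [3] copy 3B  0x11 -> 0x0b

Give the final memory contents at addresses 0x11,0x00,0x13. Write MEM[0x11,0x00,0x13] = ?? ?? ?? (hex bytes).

MEM[0x11,0x00,0x13] = ac a6 56

[0] 0x13->0x05 len=4 : 56 70 3c ac
[1] 0x03->0x11 len=4 : ac ae 56 70
[2] 0x0c->0x03 len=7 : 56 9d c1 dc 6b ac ae
[3] 0x11->0x0b len=3 : ac ae 56
query mem[0x11]=0xac, mem[0x00]=0xa6, mem[0x13]=0x56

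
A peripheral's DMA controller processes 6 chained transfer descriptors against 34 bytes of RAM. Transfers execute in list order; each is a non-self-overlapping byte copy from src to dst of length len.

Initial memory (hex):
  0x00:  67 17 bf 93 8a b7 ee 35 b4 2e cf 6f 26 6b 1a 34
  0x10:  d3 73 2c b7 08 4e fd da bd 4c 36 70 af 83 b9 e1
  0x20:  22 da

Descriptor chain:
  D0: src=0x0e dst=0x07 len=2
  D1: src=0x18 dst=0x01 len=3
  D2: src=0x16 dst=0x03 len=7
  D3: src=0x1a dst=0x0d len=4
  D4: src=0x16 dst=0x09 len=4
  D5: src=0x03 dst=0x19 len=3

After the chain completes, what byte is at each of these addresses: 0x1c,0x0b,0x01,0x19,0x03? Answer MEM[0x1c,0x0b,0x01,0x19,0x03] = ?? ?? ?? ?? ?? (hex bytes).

MEM[0x1c,0x0b,0x01,0x19,0x03] = af bd bd fd fd

  after D0: wrote 2B at 0x07 = 1a34
  after D1: wrote 3B at 0x01 = bd4c36
  after D2: wrote 7B at 0x03 = fddabd4c3670af
  after D3: wrote 4B at 0x0d = 3670af83
  after D4: wrote 4B at 0x09 = fddabd4c
  after D5: wrote 3B at 0x19 = fddabd
query mem[0x1c]=0xaf, mem[0x0b]=0xbd, mem[0x01]=0xbd, mem[0x19]=0xfd, mem[0x03]=0xfd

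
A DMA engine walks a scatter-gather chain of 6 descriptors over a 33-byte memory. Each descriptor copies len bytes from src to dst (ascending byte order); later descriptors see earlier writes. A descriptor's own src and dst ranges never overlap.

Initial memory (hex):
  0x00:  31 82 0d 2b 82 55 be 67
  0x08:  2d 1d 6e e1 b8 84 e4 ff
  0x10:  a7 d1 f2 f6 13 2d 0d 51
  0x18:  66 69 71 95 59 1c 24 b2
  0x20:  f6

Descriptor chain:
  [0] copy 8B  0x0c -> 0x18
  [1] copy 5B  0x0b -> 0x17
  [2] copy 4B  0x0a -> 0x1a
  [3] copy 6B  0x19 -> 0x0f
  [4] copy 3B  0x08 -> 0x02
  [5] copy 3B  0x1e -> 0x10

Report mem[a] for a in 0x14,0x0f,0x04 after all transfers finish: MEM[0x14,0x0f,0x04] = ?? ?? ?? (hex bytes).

#0 dst[0x18+8] := {0xb8,0x84,0xe4,0xff,0xa7,0xd1,0xf2,0xf6}
#1 dst[0x17+5] := {0xe1,0xb8,0x84,0xe4,0xff}
#2 dst[0x1a+4] := {0x6e,0xe1,0xb8,0x84}
#3 dst[0x0f+6] := {0x84,0x6e,0xe1,0xb8,0x84,0xf2}
#4 dst[0x02+3] := {0x2d,0x1d,0x6e}
#5 dst[0x10+3] := {0xf2,0xf6,0xf6}
query mem[0x14]=0xf2, mem[0x0f]=0x84, mem[0x04]=0x6e

MEM[0x14,0x0f,0x04] = f2 84 6e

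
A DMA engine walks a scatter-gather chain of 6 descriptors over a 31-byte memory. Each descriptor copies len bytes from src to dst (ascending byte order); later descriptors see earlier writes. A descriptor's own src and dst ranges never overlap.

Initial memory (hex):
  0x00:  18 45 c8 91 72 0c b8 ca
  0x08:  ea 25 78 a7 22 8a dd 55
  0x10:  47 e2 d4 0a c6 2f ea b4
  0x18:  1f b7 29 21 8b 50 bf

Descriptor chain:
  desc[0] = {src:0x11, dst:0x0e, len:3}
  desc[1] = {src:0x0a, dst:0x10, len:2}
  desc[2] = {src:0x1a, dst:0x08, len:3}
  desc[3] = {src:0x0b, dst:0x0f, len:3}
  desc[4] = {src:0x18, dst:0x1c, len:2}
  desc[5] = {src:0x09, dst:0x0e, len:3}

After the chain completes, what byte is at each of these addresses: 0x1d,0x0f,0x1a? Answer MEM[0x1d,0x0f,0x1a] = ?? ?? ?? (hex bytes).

MEM[0x1d,0x0f,0x1a] = b7 8b 29

D0: mem[0x0e..0x10] <- [e2 d4 0a]
D1: mem[0x10..0x11] <- [78 a7]
D2: mem[0x08..0x0a] <- [29 21 8b]
D3: mem[0x0f..0x11] <- [a7 22 8a]
D4: mem[0x1c..0x1d] <- [1f b7]
D5: mem[0x0e..0x10] <- [21 8b a7]
query mem[0x1d]=0xb7, mem[0x0f]=0x8b, mem[0x1a]=0x29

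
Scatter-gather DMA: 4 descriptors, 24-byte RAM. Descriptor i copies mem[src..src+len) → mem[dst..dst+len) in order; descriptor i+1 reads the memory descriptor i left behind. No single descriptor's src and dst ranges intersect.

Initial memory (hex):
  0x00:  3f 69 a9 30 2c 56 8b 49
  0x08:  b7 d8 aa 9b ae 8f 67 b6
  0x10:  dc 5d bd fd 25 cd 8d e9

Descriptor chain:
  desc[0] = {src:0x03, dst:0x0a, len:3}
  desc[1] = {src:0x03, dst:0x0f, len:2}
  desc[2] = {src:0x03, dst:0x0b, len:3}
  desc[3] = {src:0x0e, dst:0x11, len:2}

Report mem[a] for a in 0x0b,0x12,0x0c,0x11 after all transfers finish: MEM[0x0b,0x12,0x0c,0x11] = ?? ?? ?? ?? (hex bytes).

MEM[0x0b,0x12,0x0c,0x11] = 30 30 2c 67

  after D0: wrote 3B at 0x0a = 302c56
  after D1: wrote 2B at 0x0f = 302c
  after D2: wrote 3B at 0x0b = 302c56
  after D3: wrote 2B at 0x11 = 6730
query mem[0x0b]=0x30, mem[0x12]=0x30, mem[0x0c]=0x2c, mem[0x11]=0x67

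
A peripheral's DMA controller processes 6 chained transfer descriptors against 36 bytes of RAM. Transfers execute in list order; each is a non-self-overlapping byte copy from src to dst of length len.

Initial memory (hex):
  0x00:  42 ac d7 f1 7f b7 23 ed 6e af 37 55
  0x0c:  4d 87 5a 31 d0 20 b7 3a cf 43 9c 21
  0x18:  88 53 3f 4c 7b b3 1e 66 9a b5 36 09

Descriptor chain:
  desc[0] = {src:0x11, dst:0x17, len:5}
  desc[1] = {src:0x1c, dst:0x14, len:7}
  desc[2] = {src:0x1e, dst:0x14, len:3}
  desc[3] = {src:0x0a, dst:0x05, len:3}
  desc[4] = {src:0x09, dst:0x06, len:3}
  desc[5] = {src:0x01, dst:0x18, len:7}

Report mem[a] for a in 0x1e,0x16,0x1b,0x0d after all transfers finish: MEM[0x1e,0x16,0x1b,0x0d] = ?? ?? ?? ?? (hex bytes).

[0] 0x11->0x17 len=5 : 20 b7 3a cf 43
[1] 0x1c->0x14 len=7 : 7b b3 1e 66 9a b5 36
[2] 0x1e->0x14 len=3 : 1e 66 9a
[3] 0x0a->0x05 len=3 : 37 55 4d
[4] 0x09->0x06 len=3 : af 37 55
[5] 0x01->0x18 len=7 : ac d7 f1 7f 37 af 37
query mem[0x1e]=0x37, mem[0x16]=0x9a, mem[0x1b]=0x7f, mem[0x0d]=0x87

MEM[0x1e,0x16,0x1b,0x0d] = 37 9a 7f 87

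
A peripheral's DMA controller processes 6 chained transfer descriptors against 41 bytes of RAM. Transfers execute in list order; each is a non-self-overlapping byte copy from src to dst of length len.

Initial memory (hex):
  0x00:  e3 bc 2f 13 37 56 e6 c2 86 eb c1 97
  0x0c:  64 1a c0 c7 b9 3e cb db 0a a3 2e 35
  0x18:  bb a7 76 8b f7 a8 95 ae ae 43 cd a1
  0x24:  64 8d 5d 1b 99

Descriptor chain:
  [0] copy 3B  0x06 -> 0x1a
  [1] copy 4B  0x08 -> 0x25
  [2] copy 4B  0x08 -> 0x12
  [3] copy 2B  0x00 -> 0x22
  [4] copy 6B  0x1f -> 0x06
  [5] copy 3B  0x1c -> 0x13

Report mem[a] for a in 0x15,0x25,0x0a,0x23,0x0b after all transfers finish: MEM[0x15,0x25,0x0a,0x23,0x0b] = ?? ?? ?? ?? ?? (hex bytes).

MEM[0x15,0x25,0x0a,0x23,0x0b] = 95 86 bc bc 64

D0: mem[0x1a..0x1c] <- [e6 c2 86]
D1: mem[0x25..0x28] <- [86 eb c1 97]
D2: mem[0x12..0x15] <- [86 eb c1 97]
D3: mem[0x22..0x23] <- [e3 bc]
D4: mem[0x06..0x0b] <- [ae ae 43 e3 bc 64]
D5: mem[0x13..0x15] <- [86 a8 95]
query mem[0x15]=0x95, mem[0x25]=0x86, mem[0x0a]=0xbc, mem[0x23]=0xbc, mem[0x0b]=0x64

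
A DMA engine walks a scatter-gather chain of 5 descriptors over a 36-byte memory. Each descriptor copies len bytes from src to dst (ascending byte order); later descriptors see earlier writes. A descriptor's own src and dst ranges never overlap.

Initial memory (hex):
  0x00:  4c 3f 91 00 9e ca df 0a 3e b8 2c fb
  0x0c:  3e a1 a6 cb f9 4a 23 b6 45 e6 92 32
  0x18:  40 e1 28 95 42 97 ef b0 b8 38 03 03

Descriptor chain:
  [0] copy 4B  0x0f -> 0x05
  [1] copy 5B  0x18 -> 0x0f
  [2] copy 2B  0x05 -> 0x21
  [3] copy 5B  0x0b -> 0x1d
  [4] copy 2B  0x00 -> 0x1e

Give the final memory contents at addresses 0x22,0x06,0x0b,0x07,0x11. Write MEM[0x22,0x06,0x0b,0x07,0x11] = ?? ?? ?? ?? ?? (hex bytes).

  after D0: wrote 4B at 0x05 = cbf94a23
  after D1: wrote 5B at 0x0f = 40e1289542
  after D2: wrote 2B at 0x21 = cbf9
  after D3: wrote 5B at 0x1d = fb3ea1a640
  after D4: wrote 2B at 0x1e = 4c3f
query mem[0x22]=0xf9, mem[0x06]=0xf9, mem[0x0b]=0xfb, mem[0x07]=0x4a, mem[0x11]=0x28

MEM[0x22,0x06,0x0b,0x07,0x11] = f9 f9 fb 4a 28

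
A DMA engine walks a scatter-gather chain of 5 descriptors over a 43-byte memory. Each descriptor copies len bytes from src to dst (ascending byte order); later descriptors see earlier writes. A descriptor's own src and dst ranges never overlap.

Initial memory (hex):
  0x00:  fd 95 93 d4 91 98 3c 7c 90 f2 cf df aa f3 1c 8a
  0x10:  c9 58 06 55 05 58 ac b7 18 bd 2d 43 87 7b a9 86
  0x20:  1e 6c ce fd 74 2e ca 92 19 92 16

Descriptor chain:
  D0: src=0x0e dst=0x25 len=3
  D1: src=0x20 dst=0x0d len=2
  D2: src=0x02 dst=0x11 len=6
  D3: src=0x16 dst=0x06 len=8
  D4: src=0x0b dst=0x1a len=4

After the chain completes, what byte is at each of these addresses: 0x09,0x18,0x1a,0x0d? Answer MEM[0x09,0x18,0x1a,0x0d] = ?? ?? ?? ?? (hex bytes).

MEM[0x09,0x18,0x1a,0x0d] = bd 18 43 7b

[0] 0x0e->0x25 len=3 : 1c 8a c9
[1] 0x20->0x0d len=2 : 1e 6c
[2] 0x02->0x11 len=6 : 93 d4 91 98 3c 7c
[3] 0x16->0x06 len=8 : 7c b7 18 bd 2d 43 87 7b
[4] 0x0b->0x1a len=4 : 43 87 7b 6c
query mem[0x09]=0xbd, mem[0x18]=0x18, mem[0x1a]=0x43, mem[0x0d]=0x7b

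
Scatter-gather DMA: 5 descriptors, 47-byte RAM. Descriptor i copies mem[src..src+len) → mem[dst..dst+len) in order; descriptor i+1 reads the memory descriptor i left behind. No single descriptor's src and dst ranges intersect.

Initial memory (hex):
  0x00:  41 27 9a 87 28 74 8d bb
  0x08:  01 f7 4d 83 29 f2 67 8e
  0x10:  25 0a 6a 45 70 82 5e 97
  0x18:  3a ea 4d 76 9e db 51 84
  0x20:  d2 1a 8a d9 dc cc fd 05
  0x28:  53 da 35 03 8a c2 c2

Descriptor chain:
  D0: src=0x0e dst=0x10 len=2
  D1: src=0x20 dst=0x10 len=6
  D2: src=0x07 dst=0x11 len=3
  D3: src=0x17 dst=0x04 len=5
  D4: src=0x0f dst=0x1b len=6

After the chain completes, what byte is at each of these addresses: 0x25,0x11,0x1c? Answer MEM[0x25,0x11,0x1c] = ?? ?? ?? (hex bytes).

MEM[0x25,0x11,0x1c] = cc bb d2

D0: mem[0x10..0x11] <- [67 8e]
D1: mem[0x10..0x15] <- [d2 1a 8a d9 dc cc]
D2: mem[0x11..0x13] <- [bb 01 f7]
D3: mem[0x04..0x08] <- [97 3a ea 4d 76]
D4: mem[0x1b..0x20] <- [8e d2 bb 01 f7 dc]
query mem[0x25]=0xcc, mem[0x11]=0xbb, mem[0x1c]=0xd2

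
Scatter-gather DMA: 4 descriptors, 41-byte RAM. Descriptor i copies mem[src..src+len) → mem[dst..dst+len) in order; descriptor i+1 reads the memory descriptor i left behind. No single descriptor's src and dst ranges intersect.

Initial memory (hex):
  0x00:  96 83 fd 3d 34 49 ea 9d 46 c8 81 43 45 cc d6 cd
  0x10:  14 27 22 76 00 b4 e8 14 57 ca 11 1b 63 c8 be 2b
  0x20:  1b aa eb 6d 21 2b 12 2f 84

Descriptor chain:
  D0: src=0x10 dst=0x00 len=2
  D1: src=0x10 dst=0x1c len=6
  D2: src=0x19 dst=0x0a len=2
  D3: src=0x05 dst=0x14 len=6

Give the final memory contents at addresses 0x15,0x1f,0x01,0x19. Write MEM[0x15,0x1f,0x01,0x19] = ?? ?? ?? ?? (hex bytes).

MEM[0x15,0x1f,0x01,0x19] = ea 76 27 ca

  after D0: wrote 2B at 0x00 = 1427
  after D1: wrote 6B at 0x1c = 1427227600b4
  after D2: wrote 2B at 0x0a = ca11
  after D3: wrote 6B at 0x14 = 49ea9d46c8ca
query mem[0x15]=0xea, mem[0x1f]=0x76, mem[0x01]=0x27, mem[0x19]=0xca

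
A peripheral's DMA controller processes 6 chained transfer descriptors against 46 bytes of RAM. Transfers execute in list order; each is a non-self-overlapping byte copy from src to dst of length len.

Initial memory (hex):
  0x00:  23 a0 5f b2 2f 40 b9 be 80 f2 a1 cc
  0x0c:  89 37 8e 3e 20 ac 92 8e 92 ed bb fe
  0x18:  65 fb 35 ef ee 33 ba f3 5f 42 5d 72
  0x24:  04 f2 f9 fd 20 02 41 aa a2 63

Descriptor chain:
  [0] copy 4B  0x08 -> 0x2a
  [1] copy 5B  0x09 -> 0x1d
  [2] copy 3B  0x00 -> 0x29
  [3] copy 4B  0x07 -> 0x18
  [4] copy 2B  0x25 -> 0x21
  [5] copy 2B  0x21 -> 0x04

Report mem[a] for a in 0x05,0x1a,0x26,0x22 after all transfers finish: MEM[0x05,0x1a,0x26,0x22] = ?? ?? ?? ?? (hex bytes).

MEM[0x05,0x1a,0x26,0x22] = f9 f2 f9 f9

[0] 0x08->0x2a len=4 : 80 f2 a1 cc
[1] 0x09->0x1d len=5 : f2 a1 cc 89 37
[2] 0x00->0x29 len=3 : 23 a0 5f
[3] 0x07->0x18 len=4 : be 80 f2 a1
[4] 0x25->0x21 len=2 : f2 f9
[5] 0x21->0x04 len=2 : f2 f9
query mem[0x05]=0xf9, mem[0x1a]=0xf2, mem[0x26]=0xf9, mem[0x22]=0xf9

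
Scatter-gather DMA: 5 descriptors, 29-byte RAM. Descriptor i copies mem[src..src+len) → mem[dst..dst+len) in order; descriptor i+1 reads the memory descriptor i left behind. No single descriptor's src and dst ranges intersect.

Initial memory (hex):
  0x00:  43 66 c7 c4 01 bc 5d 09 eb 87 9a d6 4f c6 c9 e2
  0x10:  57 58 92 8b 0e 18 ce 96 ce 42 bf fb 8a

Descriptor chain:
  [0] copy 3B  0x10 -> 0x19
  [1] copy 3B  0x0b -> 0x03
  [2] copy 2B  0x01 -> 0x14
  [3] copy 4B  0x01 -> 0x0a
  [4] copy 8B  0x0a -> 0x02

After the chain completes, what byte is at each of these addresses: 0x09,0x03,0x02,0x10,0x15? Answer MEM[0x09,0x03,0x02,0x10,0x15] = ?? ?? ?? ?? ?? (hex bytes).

MEM[0x09,0x03,0x02,0x10,0x15] = 58 c7 66 57 c7

D0: mem[0x19..0x1b] <- [57 58 92]
D1: mem[0x03..0x05] <- [d6 4f c6]
D2: mem[0x14..0x15] <- [66 c7]
D3: mem[0x0a..0x0d] <- [66 c7 d6 4f]
D4: mem[0x02..0x09] <- [66 c7 d6 4f c9 e2 57 58]
query mem[0x09]=0x58, mem[0x03]=0xc7, mem[0x02]=0x66, mem[0x10]=0x57, mem[0x15]=0xc7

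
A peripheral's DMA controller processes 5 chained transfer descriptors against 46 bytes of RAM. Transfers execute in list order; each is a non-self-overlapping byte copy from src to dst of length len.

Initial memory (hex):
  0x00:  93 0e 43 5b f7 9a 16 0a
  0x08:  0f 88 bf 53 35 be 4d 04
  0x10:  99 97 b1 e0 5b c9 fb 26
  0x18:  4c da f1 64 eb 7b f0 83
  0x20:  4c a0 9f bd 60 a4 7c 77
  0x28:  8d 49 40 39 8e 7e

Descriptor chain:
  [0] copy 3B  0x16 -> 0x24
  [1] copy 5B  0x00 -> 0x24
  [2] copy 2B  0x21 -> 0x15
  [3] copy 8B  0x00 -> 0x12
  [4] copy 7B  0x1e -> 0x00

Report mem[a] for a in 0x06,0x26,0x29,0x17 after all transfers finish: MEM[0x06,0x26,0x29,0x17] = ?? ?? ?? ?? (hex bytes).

MEM[0x06,0x26,0x29,0x17] = 93 43 49 9a

  after D0: wrote 3B at 0x24 = fb264c
  after D1: wrote 5B at 0x24 = 930e435bf7
  after D2: wrote 2B at 0x15 = a09f
  after D3: wrote 8B at 0x12 = 930e435bf79a160a
  after D4: wrote 7B at 0x00 = f0834ca09fbd93
query mem[0x06]=0x93, mem[0x26]=0x43, mem[0x29]=0x49, mem[0x17]=0x9a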